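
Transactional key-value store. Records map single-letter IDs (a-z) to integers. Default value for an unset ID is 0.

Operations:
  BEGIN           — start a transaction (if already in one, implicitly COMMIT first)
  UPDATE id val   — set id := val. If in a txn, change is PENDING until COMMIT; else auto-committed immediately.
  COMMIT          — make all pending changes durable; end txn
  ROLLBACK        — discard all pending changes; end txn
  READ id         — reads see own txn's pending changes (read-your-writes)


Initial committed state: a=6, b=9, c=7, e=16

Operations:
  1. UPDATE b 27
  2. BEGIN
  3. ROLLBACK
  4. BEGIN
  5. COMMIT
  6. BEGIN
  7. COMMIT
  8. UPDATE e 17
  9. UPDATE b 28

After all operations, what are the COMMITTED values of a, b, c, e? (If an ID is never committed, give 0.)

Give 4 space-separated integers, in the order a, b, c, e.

Initial committed: {a=6, b=9, c=7, e=16}
Op 1: UPDATE b=27 (auto-commit; committed b=27)
Op 2: BEGIN: in_txn=True, pending={}
Op 3: ROLLBACK: discarded pending []; in_txn=False
Op 4: BEGIN: in_txn=True, pending={}
Op 5: COMMIT: merged [] into committed; committed now {a=6, b=27, c=7, e=16}
Op 6: BEGIN: in_txn=True, pending={}
Op 7: COMMIT: merged [] into committed; committed now {a=6, b=27, c=7, e=16}
Op 8: UPDATE e=17 (auto-commit; committed e=17)
Op 9: UPDATE b=28 (auto-commit; committed b=28)
Final committed: {a=6, b=28, c=7, e=17}

Answer: 6 28 7 17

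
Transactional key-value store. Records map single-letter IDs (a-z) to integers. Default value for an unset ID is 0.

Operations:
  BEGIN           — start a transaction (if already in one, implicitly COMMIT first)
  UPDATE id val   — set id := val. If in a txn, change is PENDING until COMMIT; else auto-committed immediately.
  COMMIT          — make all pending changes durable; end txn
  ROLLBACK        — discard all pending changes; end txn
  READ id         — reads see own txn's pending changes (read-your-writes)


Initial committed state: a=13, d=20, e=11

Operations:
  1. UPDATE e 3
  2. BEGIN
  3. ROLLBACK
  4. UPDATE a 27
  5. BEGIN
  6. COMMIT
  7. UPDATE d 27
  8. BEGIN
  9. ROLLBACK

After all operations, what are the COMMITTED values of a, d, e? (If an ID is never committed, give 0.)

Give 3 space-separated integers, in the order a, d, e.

Initial committed: {a=13, d=20, e=11}
Op 1: UPDATE e=3 (auto-commit; committed e=3)
Op 2: BEGIN: in_txn=True, pending={}
Op 3: ROLLBACK: discarded pending []; in_txn=False
Op 4: UPDATE a=27 (auto-commit; committed a=27)
Op 5: BEGIN: in_txn=True, pending={}
Op 6: COMMIT: merged [] into committed; committed now {a=27, d=20, e=3}
Op 7: UPDATE d=27 (auto-commit; committed d=27)
Op 8: BEGIN: in_txn=True, pending={}
Op 9: ROLLBACK: discarded pending []; in_txn=False
Final committed: {a=27, d=27, e=3}

Answer: 27 27 3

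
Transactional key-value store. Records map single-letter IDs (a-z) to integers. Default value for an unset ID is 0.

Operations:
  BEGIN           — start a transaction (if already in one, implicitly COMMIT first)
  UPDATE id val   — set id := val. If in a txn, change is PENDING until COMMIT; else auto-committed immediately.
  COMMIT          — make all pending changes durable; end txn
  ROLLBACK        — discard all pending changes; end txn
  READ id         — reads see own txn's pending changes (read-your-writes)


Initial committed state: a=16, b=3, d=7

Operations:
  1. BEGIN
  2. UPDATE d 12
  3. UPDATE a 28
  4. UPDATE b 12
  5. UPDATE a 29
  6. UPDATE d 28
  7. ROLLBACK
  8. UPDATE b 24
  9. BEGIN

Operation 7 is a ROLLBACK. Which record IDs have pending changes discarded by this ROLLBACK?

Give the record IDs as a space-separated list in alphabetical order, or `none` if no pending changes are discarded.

Answer: a b d

Derivation:
Initial committed: {a=16, b=3, d=7}
Op 1: BEGIN: in_txn=True, pending={}
Op 2: UPDATE d=12 (pending; pending now {d=12})
Op 3: UPDATE a=28 (pending; pending now {a=28, d=12})
Op 4: UPDATE b=12 (pending; pending now {a=28, b=12, d=12})
Op 5: UPDATE a=29 (pending; pending now {a=29, b=12, d=12})
Op 6: UPDATE d=28 (pending; pending now {a=29, b=12, d=28})
Op 7: ROLLBACK: discarded pending ['a', 'b', 'd']; in_txn=False
Op 8: UPDATE b=24 (auto-commit; committed b=24)
Op 9: BEGIN: in_txn=True, pending={}
ROLLBACK at op 7 discards: ['a', 'b', 'd']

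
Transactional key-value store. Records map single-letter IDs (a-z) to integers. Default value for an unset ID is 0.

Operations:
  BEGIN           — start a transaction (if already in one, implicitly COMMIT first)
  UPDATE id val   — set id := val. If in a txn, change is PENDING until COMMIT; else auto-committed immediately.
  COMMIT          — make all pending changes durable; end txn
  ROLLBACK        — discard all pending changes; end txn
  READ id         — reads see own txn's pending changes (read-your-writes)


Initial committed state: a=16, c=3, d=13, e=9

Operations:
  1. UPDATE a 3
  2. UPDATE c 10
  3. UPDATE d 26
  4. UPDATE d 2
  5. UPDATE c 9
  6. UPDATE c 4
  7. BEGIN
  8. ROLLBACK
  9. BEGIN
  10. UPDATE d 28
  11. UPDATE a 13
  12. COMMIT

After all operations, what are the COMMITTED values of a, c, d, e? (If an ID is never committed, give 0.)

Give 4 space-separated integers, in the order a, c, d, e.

Initial committed: {a=16, c=3, d=13, e=9}
Op 1: UPDATE a=3 (auto-commit; committed a=3)
Op 2: UPDATE c=10 (auto-commit; committed c=10)
Op 3: UPDATE d=26 (auto-commit; committed d=26)
Op 4: UPDATE d=2 (auto-commit; committed d=2)
Op 5: UPDATE c=9 (auto-commit; committed c=9)
Op 6: UPDATE c=4 (auto-commit; committed c=4)
Op 7: BEGIN: in_txn=True, pending={}
Op 8: ROLLBACK: discarded pending []; in_txn=False
Op 9: BEGIN: in_txn=True, pending={}
Op 10: UPDATE d=28 (pending; pending now {d=28})
Op 11: UPDATE a=13 (pending; pending now {a=13, d=28})
Op 12: COMMIT: merged ['a', 'd'] into committed; committed now {a=13, c=4, d=28, e=9}
Final committed: {a=13, c=4, d=28, e=9}

Answer: 13 4 28 9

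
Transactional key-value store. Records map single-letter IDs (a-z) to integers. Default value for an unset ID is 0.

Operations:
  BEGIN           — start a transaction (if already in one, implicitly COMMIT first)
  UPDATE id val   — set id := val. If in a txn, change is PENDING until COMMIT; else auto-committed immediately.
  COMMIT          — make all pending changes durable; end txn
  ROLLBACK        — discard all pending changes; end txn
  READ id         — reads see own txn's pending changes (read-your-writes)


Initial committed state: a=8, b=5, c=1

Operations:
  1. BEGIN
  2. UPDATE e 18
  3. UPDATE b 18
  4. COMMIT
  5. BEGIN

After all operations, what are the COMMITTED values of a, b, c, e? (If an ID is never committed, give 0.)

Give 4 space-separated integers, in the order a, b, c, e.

Answer: 8 18 1 18

Derivation:
Initial committed: {a=8, b=5, c=1}
Op 1: BEGIN: in_txn=True, pending={}
Op 2: UPDATE e=18 (pending; pending now {e=18})
Op 3: UPDATE b=18 (pending; pending now {b=18, e=18})
Op 4: COMMIT: merged ['b', 'e'] into committed; committed now {a=8, b=18, c=1, e=18}
Op 5: BEGIN: in_txn=True, pending={}
Final committed: {a=8, b=18, c=1, e=18}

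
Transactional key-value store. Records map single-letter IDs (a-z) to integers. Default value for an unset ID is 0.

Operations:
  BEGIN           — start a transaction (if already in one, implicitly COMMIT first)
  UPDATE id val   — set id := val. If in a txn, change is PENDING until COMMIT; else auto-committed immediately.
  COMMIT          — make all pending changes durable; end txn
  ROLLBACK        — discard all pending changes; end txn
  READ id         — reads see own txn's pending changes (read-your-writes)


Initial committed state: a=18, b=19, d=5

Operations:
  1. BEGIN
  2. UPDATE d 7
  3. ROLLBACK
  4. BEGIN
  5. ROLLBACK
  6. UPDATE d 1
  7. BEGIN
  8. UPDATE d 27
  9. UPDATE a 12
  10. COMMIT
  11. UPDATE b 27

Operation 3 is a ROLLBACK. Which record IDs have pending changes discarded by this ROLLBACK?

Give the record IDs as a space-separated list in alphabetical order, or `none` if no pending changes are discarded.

Initial committed: {a=18, b=19, d=5}
Op 1: BEGIN: in_txn=True, pending={}
Op 2: UPDATE d=7 (pending; pending now {d=7})
Op 3: ROLLBACK: discarded pending ['d']; in_txn=False
Op 4: BEGIN: in_txn=True, pending={}
Op 5: ROLLBACK: discarded pending []; in_txn=False
Op 6: UPDATE d=1 (auto-commit; committed d=1)
Op 7: BEGIN: in_txn=True, pending={}
Op 8: UPDATE d=27 (pending; pending now {d=27})
Op 9: UPDATE a=12 (pending; pending now {a=12, d=27})
Op 10: COMMIT: merged ['a', 'd'] into committed; committed now {a=12, b=19, d=27}
Op 11: UPDATE b=27 (auto-commit; committed b=27)
ROLLBACK at op 3 discards: ['d']

Answer: d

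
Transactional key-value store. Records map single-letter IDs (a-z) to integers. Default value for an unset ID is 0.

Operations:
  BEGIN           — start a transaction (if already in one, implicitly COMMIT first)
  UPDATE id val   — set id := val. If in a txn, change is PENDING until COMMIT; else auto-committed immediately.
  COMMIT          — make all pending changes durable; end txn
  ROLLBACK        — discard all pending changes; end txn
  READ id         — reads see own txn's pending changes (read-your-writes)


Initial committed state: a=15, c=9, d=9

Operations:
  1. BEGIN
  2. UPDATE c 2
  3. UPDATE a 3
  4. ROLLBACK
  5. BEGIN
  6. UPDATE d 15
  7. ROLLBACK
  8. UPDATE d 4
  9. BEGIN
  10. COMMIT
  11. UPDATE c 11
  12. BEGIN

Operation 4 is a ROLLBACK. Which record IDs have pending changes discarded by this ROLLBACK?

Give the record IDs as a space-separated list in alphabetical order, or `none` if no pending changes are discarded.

Initial committed: {a=15, c=9, d=9}
Op 1: BEGIN: in_txn=True, pending={}
Op 2: UPDATE c=2 (pending; pending now {c=2})
Op 3: UPDATE a=3 (pending; pending now {a=3, c=2})
Op 4: ROLLBACK: discarded pending ['a', 'c']; in_txn=False
Op 5: BEGIN: in_txn=True, pending={}
Op 6: UPDATE d=15 (pending; pending now {d=15})
Op 7: ROLLBACK: discarded pending ['d']; in_txn=False
Op 8: UPDATE d=4 (auto-commit; committed d=4)
Op 9: BEGIN: in_txn=True, pending={}
Op 10: COMMIT: merged [] into committed; committed now {a=15, c=9, d=4}
Op 11: UPDATE c=11 (auto-commit; committed c=11)
Op 12: BEGIN: in_txn=True, pending={}
ROLLBACK at op 4 discards: ['a', 'c']

Answer: a c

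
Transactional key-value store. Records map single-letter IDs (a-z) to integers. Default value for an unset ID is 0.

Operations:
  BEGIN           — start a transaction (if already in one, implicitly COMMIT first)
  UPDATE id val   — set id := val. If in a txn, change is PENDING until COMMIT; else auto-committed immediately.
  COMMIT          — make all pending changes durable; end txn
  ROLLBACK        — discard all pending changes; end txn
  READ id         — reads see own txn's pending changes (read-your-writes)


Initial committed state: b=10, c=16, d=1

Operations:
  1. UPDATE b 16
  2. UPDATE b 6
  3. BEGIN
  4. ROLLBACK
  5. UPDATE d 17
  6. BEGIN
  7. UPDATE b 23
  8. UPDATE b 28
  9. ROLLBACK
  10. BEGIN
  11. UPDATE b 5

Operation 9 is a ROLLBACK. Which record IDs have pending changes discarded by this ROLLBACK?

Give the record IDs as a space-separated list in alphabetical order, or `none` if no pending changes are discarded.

Initial committed: {b=10, c=16, d=1}
Op 1: UPDATE b=16 (auto-commit; committed b=16)
Op 2: UPDATE b=6 (auto-commit; committed b=6)
Op 3: BEGIN: in_txn=True, pending={}
Op 4: ROLLBACK: discarded pending []; in_txn=False
Op 5: UPDATE d=17 (auto-commit; committed d=17)
Op 6: BEGIN: in_txn=True, pending={}
Op 7: UPDATE b=23 (pending; pending now {b=23})
Op 8: UPDATE b=28 (pending; pending now {b=28})
Op 9: ROLLBACK: discarded pending ['b']; in_txn=False
Op 10: BEGIN: in_txn=True, pending={}
Op 11: UPDATE b=5 (pending; pending now {b=5})
ROLLBACK at op 9 discards: ['b']

Answer: b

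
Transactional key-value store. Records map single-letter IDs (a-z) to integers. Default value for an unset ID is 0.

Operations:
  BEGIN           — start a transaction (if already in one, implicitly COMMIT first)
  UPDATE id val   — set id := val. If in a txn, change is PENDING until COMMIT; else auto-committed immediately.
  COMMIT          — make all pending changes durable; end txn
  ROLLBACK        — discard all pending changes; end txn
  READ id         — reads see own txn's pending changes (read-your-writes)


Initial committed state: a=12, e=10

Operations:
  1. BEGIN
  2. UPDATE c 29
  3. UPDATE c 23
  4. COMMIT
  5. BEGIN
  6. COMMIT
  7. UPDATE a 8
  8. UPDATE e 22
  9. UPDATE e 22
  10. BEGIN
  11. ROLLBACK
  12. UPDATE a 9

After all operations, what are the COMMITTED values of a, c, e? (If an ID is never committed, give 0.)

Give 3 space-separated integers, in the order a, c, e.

Answer: 9 23 22

Derivation:
Initial committed: {a=12, e=10}
Op 1: BEGIN: in_txn=True, pending={}
Op 2: UPDATE c=29 (pending; pending now {c=29})
Op 3: UPDATE c=23 (pending; pending now {c=23})
Op 4: COMMIT: merged ['c'] into committed; committed now {a=12, c=23, e=10}
Op 5: BEGIN: in_txn=True, pending={}
Op 6: COMMIT: merged [] into committed; committed now {a=12, c=23, e=10}
Op 7: UPDATE a=8 (auto-commit; committed a=8)
Op 8: UPDATE e=22 (auto-commit; committed e=22)
Op 9: UPDATE e=22 (auto-commit; committed e=22)
Op 10: BEGIN: in_txn=True, pending={}
Op 11: ROLLBACK: discarded pending []; in_txn=False
Op 12: UPDATE a=9 (auto-commit; committed a=9)
Final committed: {a=9, c=23, e=22}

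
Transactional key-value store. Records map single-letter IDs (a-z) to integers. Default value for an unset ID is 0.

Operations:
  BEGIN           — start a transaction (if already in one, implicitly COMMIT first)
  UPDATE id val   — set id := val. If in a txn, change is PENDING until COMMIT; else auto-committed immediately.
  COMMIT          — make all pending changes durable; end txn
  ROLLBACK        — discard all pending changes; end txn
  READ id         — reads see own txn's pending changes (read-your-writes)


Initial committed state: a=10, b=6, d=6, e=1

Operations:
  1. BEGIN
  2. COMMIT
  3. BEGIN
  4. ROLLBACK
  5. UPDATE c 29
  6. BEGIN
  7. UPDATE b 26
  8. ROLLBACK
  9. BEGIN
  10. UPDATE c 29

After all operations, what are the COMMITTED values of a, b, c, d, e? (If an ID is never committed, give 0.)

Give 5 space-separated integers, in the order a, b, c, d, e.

Answer: 10 6 29 6 1

Derivation:
Initial committed: {a=10, b=6, d=6, e=1}
Op 1: BEGIN: in_txn=True, pending={}
Op 2: COMMIT: merged [] into committed; committed now {a=10, b=6, d=6, e=1}
Op 3: BEGIN: in_txn=True, pending={}
Op 4: ROLLBACK: discarded pending []; in_txn=False
Op 5: UPDATE c=29 (auto-commit; committed c=29)
Op 6: BEGIN: in_txn=True, pending={}
Op 7: UPDATE b=26 (pending; pending now {b=26})
Op 8: ROLLBACK: discarded pending ['b']; in_txn=False
Op 9: BEGIN: in_txn=True, pending={}
Op 10: UPDATE c=29 (pending; pending now {c=29})
Final committed: {a=10, b=6, c=29, d=6, e=1}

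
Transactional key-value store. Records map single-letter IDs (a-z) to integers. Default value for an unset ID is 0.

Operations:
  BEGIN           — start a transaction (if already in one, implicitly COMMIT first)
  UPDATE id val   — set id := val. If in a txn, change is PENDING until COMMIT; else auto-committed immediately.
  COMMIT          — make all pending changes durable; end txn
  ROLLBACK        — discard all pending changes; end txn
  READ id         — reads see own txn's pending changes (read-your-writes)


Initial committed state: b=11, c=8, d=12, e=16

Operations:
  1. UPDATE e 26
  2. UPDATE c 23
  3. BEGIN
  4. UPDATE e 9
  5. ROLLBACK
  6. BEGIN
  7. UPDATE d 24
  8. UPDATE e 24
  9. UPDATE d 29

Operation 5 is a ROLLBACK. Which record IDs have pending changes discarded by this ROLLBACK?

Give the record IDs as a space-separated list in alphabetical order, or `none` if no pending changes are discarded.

Answer: e

Derivation:
Initial committed: {b=11, c=8, d=12, e=16}
Op 1: UPDATE e=26 (auto-commit; committed e=26)
Op 2: UPDATE c=23 (auto-commit; committed c=23)
Op 3: BEGIN: in_txn=True, pending={}
Op 4: UPDATE e=9 (pending; pending now {e=9})
Op 5: ROLLBACK: discarded pending ['e']; in_txn=False
Op 6: BEGIN: in_txn=True, pending={}
Op 7: UPDATE d=24 (pending; pending now {d=24})
Op 8: UPDATE e=24 (pending; pending now {d=24, e=24})
Op 9: UPDATE d=29 (pending; pending now {d=29, e=24})
ROLLBACK at op 5 discards: ['e']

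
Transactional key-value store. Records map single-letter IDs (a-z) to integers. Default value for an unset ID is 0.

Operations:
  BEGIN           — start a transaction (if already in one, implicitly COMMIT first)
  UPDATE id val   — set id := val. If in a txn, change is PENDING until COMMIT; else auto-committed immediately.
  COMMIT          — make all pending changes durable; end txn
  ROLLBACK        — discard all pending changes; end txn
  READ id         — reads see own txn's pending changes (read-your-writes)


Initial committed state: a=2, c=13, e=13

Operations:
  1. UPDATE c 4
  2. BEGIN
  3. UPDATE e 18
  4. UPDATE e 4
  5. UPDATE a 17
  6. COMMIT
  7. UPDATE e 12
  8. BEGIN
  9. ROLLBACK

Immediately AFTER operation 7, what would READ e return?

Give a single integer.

Answer: 12

Derivation:
Initial committed: {a=2, c=13, e=13}
Op 1: UPDATE c=4 (auto-commit; committed c=4)
Op 2: BEGIN: in_txn=True, pending={}
Op 3: UPDATE e=18 (pending; pending now {e=18})
Op 4: UPDATE e=4 (pending; pending now {e=4})
Op 5: UPDATE a=17 (pending; pending now {a=17, e=4})
Op 6: COMMIT: merged ['a', 'e'] into committed; committed now {a=17, c=4, e=4}
Op 7: UPDATE e=12 (auto-commit; committed e=12)
After op 7: visible(e) = 12 (pending={}, committed={a=17, c=4, e=12})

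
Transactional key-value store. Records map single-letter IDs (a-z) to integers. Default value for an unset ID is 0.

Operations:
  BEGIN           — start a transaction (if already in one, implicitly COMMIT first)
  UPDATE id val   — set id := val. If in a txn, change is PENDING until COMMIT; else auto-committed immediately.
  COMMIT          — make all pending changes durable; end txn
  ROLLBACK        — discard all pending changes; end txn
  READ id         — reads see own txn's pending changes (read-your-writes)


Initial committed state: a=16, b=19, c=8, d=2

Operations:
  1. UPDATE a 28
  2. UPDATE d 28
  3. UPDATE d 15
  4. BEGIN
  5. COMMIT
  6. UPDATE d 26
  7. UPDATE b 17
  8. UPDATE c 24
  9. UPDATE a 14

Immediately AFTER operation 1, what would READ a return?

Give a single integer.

Initial committed: {a=16, b=19, c=8, d=2}
Op 1: UPDATE a=28 (auto-commit; committed a=28)
After op 1: visible(a) = 28 (pending={}, committed={a=28, b=19, c=8, d=2})

Answer: 28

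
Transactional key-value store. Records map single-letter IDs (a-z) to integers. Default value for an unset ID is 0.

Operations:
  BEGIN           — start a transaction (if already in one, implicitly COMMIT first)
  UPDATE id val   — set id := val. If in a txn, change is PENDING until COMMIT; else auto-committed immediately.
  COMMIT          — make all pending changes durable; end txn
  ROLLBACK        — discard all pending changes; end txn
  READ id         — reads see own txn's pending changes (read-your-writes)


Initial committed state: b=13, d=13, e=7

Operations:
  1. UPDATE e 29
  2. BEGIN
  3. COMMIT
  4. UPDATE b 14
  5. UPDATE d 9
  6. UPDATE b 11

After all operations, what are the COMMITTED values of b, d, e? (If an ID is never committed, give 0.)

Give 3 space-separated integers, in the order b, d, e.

Answer: 11 9 29

Derivation:
Initial committed: {b=13, d=13, e=7}
Op 1: UPDATE e=29 (auto-commit; committed e=29)
Op 2: BEGIN: in_txn=True, pending={}
Op 3: COMMIT: merged [] into committed; committed now {b=13, d=13, e=29}
Op 4: UPDATE b=14 (auto-commit; committed b=14)
Op 5: UPDATE d=9 (auto-commit; committed d=9)
Op 6: UPDATE b=11 (auto-commit; committed b=11)
Final committed: {b=11, d=9, e=29}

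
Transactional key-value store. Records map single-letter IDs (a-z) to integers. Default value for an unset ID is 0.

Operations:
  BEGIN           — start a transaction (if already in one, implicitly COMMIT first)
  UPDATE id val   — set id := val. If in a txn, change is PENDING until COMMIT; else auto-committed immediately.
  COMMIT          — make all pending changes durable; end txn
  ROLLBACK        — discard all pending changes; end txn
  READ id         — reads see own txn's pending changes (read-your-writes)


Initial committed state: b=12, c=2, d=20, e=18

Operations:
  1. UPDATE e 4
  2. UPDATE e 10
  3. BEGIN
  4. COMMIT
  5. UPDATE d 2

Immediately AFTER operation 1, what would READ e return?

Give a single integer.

Initial committed: {b=12, c=2, d=20, e=18}
Op 1: UPDATE e=4 (auto-commit; committed e=4)
After op 1: visible(e) = 4 (pending={}, committed={b=12, c=2, d=20, e=4})

Answer: 4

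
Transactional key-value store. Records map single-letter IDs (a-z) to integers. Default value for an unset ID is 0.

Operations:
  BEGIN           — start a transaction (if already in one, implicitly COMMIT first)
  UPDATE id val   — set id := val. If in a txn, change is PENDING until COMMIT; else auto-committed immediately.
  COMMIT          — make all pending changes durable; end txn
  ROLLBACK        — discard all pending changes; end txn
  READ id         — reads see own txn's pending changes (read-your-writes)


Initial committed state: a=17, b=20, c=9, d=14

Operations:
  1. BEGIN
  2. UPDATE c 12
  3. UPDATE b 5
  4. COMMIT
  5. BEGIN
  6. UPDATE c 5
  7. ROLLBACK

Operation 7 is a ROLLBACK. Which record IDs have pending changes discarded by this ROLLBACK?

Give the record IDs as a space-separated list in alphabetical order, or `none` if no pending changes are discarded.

Answer: c

Derivation:
Initial committed: {a=17, b=20, c=9, d=14}
Op 1: BEGIN: in_txn=True, pending={}
Op 2: UPDATE c=12 (pending; pending now {c=12})
Op 3: UPDATE b=5 (pending; pending now {b=5, c=12})
Op 4: COMMIT: merged ['b', 'c'] into committed; committed now {a=17, b=5, c=12, d=14}
Op 5: BEGIN: in_txn=True, pending={}
Op 6: UPDATE c=5 (pending; pending now {c=5})
Op 7: ROLLBACK: discarded pending ['c']; in_txn=False
ROLLBACK at op 7 discards: ['c']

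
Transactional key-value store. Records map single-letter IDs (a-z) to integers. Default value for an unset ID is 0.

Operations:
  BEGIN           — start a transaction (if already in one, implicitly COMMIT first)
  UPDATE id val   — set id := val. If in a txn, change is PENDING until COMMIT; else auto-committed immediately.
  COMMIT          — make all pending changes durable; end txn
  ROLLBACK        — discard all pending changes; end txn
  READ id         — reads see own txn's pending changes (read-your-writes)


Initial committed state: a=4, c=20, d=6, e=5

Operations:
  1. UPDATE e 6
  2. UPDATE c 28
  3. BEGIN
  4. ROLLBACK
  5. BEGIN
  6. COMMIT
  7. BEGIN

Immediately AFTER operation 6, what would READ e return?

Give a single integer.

Answer: 6

Derivation:
Initial committed: {a=4, c=20, d=6, e=5}
Op 1: UPDATE e=6 (auto-commit; committed e=6)
Op 2: UPDATE c=28 (auto-commit; committed c=28)
Op 3: BEGIN: in_txn=True, pending={}
Op 4: ROLLBACK: discarded pending []; in_txn=False
Op 5: BEGIN: in_txn=True, pending={}
Op 6: COMMIT: merged [] into committed; committed now {a=4, c=28, d=6, e=6}
After op 6: visible(e) = 6 (pending={}, committed={a=4, c=28, d=6, e=6})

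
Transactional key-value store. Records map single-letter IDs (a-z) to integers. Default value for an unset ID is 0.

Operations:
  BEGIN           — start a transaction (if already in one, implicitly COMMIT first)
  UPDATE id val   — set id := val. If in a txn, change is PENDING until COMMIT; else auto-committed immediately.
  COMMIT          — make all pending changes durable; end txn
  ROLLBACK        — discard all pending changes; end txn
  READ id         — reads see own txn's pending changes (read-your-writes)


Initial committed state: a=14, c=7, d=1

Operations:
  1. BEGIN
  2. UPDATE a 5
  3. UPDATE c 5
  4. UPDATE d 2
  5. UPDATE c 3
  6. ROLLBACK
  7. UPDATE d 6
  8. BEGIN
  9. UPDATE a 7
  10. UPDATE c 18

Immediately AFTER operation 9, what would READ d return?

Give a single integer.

Initial committed: {a=14, c=7, d=1}
Op 1: BEGIN: in_txn=True, pending={}
Op 2: UPDATE a=5 (pending; pending now {a=5})
Op 3: UPDATE c=5 (pending; pending now {a=5, c=5})
Op 4: UPDATE d=2 (pending; pending now {a=5, c=5, d=2})
Op 5: UPDATE c=3 (pending; pending now {a=5, c=3, d=2})
Op 6: ROLLBACK: discarded pending ['a', 'c', 'd']; in_txn=False
Op 7: UPDATE d=6 (auto-commit; committed d=6)
Op 8: BEGIN: in_txn=True, pending={}
Op 9: UPDATE a=7 (pending; pending now {a=7})
After op 9: visible(d) = 6 (pending={a=7}, committed={a=14, c=7, d=6})

Answer: 6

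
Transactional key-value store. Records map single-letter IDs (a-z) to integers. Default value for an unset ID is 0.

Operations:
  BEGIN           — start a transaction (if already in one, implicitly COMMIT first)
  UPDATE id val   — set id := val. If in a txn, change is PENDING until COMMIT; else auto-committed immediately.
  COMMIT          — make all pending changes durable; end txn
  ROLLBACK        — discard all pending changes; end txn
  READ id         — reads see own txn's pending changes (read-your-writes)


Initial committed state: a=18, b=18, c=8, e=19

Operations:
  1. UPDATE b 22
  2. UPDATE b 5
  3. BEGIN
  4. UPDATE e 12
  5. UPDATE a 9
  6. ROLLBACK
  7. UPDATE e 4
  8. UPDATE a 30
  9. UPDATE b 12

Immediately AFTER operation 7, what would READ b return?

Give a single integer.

Initial committed: {a=18, b=18, c=8, e=19}
Op 1: UPDATE b=22 (auto-commit; committed b=22)
Op 2: UPDATE b=5 (auto-commit; committed b=5)
Op 3: BEGIN: in_txn=True, pending={}
Op 4: UPDATE e=12 (pending; pending now {e=12})
Op 5: UPDATE a=9 (pending; pending now {a=9, e=12})
Op 6: ROLLBACK: discarded pending ['a', 'e']; in_txn=False
Op 7: UPDATE e=4 (auto-commit; committed e=4)
After op 7: visible(b) = 5 (pending={}, committed={a=18, b=5, c=8, e=4})

Answer: 5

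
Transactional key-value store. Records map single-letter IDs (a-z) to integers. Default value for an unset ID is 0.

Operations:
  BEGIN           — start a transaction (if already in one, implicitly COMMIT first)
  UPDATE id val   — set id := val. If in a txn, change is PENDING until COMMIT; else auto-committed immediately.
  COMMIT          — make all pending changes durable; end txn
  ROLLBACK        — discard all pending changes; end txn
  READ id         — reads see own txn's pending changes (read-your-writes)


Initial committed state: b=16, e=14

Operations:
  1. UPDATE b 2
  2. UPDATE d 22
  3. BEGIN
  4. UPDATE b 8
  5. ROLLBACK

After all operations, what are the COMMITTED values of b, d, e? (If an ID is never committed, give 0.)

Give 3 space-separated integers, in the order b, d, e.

Initial committed: {b=16, e=14}
Op 1: UPDATE b=2 (auto-commit; committed b=2)
Op 2: UPDATE d=22 (auto-commit; committed d=22)
Op 3: BEGIN: in_txn=True, pending={}
Op 4: UPDATE b=8 (pending; pending now {b=8})
Op 5: ROLLBACK: discarded pending ['b']; in_txn=False
Final committed: {b=2, d=22, e=14}

Answer: 2 22 14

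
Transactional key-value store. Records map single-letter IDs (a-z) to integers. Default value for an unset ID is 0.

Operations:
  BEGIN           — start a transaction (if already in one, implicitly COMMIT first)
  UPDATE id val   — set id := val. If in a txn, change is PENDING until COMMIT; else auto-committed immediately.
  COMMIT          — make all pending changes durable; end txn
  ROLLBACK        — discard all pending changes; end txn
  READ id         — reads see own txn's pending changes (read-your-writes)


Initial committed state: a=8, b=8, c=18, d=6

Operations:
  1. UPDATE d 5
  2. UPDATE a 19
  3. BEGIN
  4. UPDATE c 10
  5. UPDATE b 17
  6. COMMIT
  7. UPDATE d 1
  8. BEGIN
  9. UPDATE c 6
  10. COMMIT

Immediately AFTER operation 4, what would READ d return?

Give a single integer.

Answer: 5

Derivation:
Initial committed: {a=8, b=8, c=18, d=6}
Op 1: UPDATE d=5 (auto-commit; committed d=5)
Op 2: UPDATE a=19 (auto-commit; committed a=19)
Op 3: BEGIN: in_txn=True, pending={}
Op 4: UPDATE c=10 (pending; pending now {c=10})
After op 4: visible(d) = 5 (pending={c=10}, committed={a=19, b=8, c=18, d=5})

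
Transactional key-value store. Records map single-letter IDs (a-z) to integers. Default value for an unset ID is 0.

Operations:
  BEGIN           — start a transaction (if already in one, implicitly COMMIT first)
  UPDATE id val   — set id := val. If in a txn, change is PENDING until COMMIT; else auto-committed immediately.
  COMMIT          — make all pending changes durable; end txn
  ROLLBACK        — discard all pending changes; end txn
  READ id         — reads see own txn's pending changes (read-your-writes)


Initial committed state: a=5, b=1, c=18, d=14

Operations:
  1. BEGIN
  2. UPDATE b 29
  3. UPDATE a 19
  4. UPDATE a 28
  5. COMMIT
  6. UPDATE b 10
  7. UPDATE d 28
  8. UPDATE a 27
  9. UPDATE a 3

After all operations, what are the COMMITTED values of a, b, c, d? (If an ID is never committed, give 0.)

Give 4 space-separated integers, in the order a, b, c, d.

Answer: 3 10 18 28

Derivation:
Initial committed: {a=5, b=1, c=18, d=14}
Op 1: BEGIN: in_txn=True, pending={}
Op 2: UPDATE b=29 (pending; pending now {b=29})
Op 3: UPDATE a=19 (pending; pending now {a=19, b=29})
Op 4: UPDATE a=28 (pending; pending now {a=28, b=29})
Op 5: COMMIT: merged ['a', 'b'] into committed; committed now {a=28, b=29, c=18, d=14}
Op 6: UPDATE b=10 (auto-commit; committed b=10)
Op 7: UPDATE d=28 (auto-commit; committed d=28)
Op 8: UPDATE a=27 (auto-commit; committed a=27)
Op 9: UPDATE a=3 (auto-commit; committed a=3)
Final committed: {a=3, b=10, c=18, d=28}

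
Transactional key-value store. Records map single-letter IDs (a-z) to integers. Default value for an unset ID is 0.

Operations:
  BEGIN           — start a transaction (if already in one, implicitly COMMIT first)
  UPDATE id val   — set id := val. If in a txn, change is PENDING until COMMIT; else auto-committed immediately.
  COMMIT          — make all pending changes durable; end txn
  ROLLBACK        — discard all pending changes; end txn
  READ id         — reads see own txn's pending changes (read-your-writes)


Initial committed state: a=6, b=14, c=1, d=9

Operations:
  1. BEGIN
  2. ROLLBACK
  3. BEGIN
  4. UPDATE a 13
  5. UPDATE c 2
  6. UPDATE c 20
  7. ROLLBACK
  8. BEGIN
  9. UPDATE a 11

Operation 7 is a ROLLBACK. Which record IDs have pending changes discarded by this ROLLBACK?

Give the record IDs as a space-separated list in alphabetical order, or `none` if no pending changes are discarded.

Initial committed: {a=6, b=14, c=1, d=9}
Op 1: BEGIN: in_txn=True, pending={}
Op 2: ROLLBACK: discarded pending []; in_txn=False
Op 3: BEGIN: in_txn=True, pending={}
Op 4: UPDATE a=13 (pending; pending now {a=13})
Op 5: UPDATE c=2 (pending; pending now {a=13, c=2})
Op 6: UPDATE c=20 (pending; pending now {a=13, c=20})
Op 7: ROLLBACK: discarded pending ['a', 'c']; in_txn=False
Op 8: BEGIN: in_txn=True, pending={}
Op 9: UPDATE a=11 (pending; pending now {a=11})
ROLLBACK at op 7 discards: ['a', 'c']

Answer: a c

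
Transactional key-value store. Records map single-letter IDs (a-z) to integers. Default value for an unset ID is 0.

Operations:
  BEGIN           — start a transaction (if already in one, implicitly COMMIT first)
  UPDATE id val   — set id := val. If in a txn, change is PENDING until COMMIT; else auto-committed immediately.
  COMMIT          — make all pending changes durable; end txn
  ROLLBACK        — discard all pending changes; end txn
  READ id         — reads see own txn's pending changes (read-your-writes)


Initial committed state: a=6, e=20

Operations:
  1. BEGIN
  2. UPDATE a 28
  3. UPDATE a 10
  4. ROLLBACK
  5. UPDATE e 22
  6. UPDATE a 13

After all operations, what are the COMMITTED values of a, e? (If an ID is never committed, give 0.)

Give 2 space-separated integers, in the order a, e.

Initial committed: {a=6, e=20}
Op 1: BEGIN: in_txn=True, pending={}
Op 2: UPDATE a=28 (pending; pending now {a=28})
Op 3: UPDATE a=10 (pending; pending now {a=10})
Op 4: ROLLBACK: discarded pending ['a']; in_txn=False
Op 5: UPDATE e=22 (auto-commit; committed e=22)
Op 6: UPDATE a=13 (auto-commit; committed a=13)
Final committed: {a=13, e=22}

Answer: 13 22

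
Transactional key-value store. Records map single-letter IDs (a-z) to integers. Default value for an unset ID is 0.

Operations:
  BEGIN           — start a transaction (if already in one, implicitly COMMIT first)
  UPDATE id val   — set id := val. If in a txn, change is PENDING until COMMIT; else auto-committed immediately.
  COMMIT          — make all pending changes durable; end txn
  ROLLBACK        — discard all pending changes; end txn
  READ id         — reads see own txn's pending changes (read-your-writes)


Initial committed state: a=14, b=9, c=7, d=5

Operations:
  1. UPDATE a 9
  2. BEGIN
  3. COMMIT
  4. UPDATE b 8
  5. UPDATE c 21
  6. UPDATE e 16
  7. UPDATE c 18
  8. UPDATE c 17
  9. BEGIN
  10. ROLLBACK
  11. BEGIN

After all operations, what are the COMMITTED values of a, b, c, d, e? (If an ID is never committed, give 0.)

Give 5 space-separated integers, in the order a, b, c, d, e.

Answer: 9 8 17 5 16

Derivation:
Initial committed: {a=14, b=9, c=7, d=5}
Op 1: UPDATE a=9 (auto-commit; committed a=9)
Op 2: BEGIN: in_txn=True, pending={}
Op 3: COMMIT: merged [] into committed; committed now {a=9, b=9, c=7, d=5}
Op 4: UPDATE b=8 (auto-commit; committed b=8)
Op 5: UPDATE c=21 (auto-commit; committed c=21)
Op 6: UPDATE e=16 (auto-commit; committed e=16)
Op 7: UPDATE c=18 (auto-commit; committed c=18)
Op 8: UPDATE c=17 (auto-commit; committed c=17)
Op 9: BEGIN: in_txn=True, pending={}
Op 10: ROLLBACK: discarded pending []; in_txn=False
Op 11: BEGIN: in_txn=True, pending={}
Final committed: {a=9, b=8, c=17, d=5, e=16}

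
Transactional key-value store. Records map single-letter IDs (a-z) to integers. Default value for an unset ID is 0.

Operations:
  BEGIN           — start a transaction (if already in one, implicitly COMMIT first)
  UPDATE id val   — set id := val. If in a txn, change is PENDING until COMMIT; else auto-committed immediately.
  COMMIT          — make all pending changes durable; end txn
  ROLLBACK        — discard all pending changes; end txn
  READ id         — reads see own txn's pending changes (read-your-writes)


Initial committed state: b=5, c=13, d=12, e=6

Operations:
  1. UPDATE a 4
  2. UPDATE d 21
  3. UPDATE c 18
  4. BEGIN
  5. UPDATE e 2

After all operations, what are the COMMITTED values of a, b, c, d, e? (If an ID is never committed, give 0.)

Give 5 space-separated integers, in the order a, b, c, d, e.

Answer: 4 5 18 21 6

Derivation:
Initial committed: {b=5, c=13, d=12, e=6}
Op 1: UPDATE a=4 (auto-commit; committed a=4)
Op 2: UPDATE d=21 (auto-commit; committed d=21)
Op 3: UPDATE c=18 (auto-commit; committed c=18)
Op 4: BEGIN: in_txn=True, pending={}
Op 5: UPDATE e=2 (pending; pending now {e=2})
Final committed: {a=4, b=5, c=18, d=21, e=6}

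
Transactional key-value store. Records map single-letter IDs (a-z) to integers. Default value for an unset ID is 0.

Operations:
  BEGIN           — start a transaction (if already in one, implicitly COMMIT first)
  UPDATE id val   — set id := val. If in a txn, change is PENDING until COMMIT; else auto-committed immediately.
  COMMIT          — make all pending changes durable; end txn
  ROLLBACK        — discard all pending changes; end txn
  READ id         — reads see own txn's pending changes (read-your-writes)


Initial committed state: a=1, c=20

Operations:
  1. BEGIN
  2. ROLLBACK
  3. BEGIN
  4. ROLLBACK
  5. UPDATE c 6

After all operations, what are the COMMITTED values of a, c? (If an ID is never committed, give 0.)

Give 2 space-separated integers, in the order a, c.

Answer: 1 6

Derivation:
Initial committed: {a=1, c=20}
Op 1: BEGIN: in_txn=True, pending={}
Op 2: ROLLBACK: discarded pending []; in_txn=False
Op 3: BEGIN: in_txn=True, pending={}
Op 4: ROLLBACK: discarded pending []; in_txn=False
Op 5: UPDATE c=6 (auto-commit; committed c=6)
Final committed: {a=1, c=6}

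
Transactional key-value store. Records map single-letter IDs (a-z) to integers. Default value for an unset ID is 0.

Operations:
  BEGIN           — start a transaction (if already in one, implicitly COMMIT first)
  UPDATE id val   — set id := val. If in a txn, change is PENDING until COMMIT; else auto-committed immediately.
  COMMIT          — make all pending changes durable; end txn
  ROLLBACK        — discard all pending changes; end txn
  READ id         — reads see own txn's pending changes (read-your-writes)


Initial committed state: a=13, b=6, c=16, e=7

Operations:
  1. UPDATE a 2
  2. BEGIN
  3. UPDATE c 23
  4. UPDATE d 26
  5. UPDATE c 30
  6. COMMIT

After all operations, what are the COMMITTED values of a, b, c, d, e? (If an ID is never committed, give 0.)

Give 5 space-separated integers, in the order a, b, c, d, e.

Initial committed: {a=13, b=6, c=16, e=7}
Op 1: UPDATE a=2 (auto-commit; committed a=2)
Op 2: BEGIN: in_txn=True, pending={}
Op 3: UPDATE c=23 (pending; pending now {c=23})
Op 4: UPDATE d=26 (pending; pending now {c=23, d=26})
Op 5: UPDATE c=30 (pending; pending now {c=30, d=26})
Op 6: COMMIT: merged ['c', 'd'] into committed; committed now {a=2, b=6, c=30, d=26, e=7}
Final committed: {a=2, b=6, c=30, d=26, e=7}

Answer: 2 6 30 26 7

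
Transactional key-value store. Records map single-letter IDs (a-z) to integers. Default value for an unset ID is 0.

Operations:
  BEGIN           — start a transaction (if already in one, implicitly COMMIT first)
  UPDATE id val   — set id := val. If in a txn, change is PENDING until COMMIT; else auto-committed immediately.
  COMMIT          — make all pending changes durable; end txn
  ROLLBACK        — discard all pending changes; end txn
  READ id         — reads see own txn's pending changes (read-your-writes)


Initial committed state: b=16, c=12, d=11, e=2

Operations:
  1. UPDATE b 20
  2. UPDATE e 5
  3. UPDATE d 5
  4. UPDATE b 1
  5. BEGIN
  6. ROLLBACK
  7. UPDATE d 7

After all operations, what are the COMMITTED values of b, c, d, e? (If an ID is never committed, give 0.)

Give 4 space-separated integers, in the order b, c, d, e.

Initial committed: {b=16, c=12, d=11, e=2}
Op 1: UPDATE b=20 (auto-commit; committed b=20)
Op 2: UPDATE e=5 (auto-commit; committed e=5)
Op 3: UPDATE d=5 (auto-commit; committed d=5)
Op 4: UPDATE b=1 (auto-commit; committed b=1)
Op 5: BEGIN: in_txn=True, pending={}
Op 6: ROLLBACK: discarded pending []; in_txn=False
Op 7: UPDATE d=7 (auto-commit; committed d=7)
Final committed: {b=1, c=12, d=7, e=5}

Answer: 1 12 7 5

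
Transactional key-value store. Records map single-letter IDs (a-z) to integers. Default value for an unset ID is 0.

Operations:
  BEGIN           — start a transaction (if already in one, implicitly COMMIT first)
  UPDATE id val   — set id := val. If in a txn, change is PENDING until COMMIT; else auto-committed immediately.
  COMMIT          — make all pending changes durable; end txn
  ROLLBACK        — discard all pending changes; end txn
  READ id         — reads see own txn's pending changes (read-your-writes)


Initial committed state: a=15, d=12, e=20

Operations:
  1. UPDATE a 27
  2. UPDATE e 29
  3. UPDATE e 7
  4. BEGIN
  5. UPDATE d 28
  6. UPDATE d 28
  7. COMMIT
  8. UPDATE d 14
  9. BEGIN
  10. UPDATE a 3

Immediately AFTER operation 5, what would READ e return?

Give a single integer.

Answer: 7

Derivation:
Initial committed: {a=15, d=12, e=20}
Op 1: UPDATE a=27 (auto-commit; committed a=27)
Op 2: UPDATE e=29 (auto-commit; committed e=29)
Op 3: UPDATE e=7 (auto-commit; committed e=7)
Op 4: BEGIN: in_txn=True, pending={}
Op 5: UPDATE d=28 (pending; pending now {d=28})
After op 5: visible(e) = 7 (pending={d=28}, committed={a=27, d=12, e=7})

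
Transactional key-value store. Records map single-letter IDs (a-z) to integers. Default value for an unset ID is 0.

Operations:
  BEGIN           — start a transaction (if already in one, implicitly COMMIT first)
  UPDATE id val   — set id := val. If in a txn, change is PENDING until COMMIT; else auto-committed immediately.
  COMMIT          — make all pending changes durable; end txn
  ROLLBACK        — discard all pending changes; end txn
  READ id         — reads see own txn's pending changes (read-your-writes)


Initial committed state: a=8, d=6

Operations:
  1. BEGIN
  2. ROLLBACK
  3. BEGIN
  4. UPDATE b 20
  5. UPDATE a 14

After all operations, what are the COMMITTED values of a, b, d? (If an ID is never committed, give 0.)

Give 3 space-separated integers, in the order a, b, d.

Initial committed: {a=8, d=6}
Op 1: BEGIN: in_txn=True, pending={}
Op 2: ROLLBACK: discarded pending []; in_txn=False
Op 3: BEGIN: in_txn=True, pending={}
Op 4: UPDATE b=20 (pending; pending now {b=20})
Op 5: UPDATE a=14 (pending; pending now {a=14, b=20})
Final committed: {a=8, d=6}

Answer: 8 0 6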